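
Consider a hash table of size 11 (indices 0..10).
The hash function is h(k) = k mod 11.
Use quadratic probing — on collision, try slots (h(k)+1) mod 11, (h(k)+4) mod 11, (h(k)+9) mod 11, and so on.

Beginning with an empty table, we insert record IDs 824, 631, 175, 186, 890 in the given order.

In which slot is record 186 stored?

824: h=10 -> slot 10
631: h=4 -> slot 4
175: h=10, probe 10,0 -> slot 0
186: h=10, probe 10,0,3 -> slot 3
890: h=10, probe 10,0,3,8 -> slot 8
Table: [175, -, -, 186, 631, -, -, -, 890, -, 824]

3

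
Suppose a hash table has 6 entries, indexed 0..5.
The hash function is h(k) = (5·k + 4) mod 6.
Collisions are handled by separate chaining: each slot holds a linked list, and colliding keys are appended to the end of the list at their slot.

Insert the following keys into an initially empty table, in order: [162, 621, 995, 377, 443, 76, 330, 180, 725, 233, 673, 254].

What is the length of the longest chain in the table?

Insert 162: h=4, bucket 4 empty -> new chain.
Insert 621: h=1, bucket 1 empty -> new chain.
Insert 995: h=5, bucket 5 empty -> new chain.
Insert 377: h=5, bucket 5 nonempty -> append to chain.
Insert 443: h=5, bucket 5 nonempty -> append to chain.
Insert 76: h=0, bucket 0 empty -> new chain.
Insert 330: h=4, bucket 4 nonempty -> append to chain.
Insert 180: h=4, bucket 4 nonempty -> append to chain.
Insert 725: h=5, bucket 5 nonempty -> append to chain.
Insert 233: h=5, bucket 5 nonempty -> append to chain.
Insert 673: h=3, bucket 3 empty -> new chain.
Insert 254: h=2, bucket 2 empty -> new chain.
Final buckets:
0: 76
1: 621
2: 254
3: 673
4: 162 -> 330 -> 180
5: 995 -> 377 -> 443 -> 725 -> 233

5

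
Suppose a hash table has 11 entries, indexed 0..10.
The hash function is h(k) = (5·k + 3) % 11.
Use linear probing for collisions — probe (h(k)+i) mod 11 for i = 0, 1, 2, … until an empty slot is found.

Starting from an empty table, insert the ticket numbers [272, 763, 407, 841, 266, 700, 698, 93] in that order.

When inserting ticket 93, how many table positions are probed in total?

272: h=10 -> slot 10
763: h=1 -> slot 1
407: h=3 -> slot 3
841: h=6 -> slot 6
266: h=2 -> slot 2
700: h=5 -> slot 5
698: h=6, probe 6,7 -> slot 7
93: h=6, probe 6,7,8 -> slot 8
Table: [-, 763, 266, 407, -, 700, 841, 698, 93, -, 272]

3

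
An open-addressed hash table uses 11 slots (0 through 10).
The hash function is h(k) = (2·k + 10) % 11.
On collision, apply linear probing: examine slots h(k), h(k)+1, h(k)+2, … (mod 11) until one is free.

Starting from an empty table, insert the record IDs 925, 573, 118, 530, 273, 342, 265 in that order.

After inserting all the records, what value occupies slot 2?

573

Insert 925: h=1, slot 1 empty → index 1.
Insert 573: h=1, slot 1 occupied → index 2.
Insert 118: h=4, slot 4 empty → index 4.
Insert 530: h=3, slot 3 empty → index 3.
Insert 273: h=6, slot 6 empty → index 6.
Insert 342: h=1, slots 1,2,3,4 occupied → index 5.
Insert 265: h=1, slots 1,2,3,4,5,6 occupied → index 7.
Table: [∅, 925, 573, 530, 118, 342, 273, 265, ∅, ∅, ∅]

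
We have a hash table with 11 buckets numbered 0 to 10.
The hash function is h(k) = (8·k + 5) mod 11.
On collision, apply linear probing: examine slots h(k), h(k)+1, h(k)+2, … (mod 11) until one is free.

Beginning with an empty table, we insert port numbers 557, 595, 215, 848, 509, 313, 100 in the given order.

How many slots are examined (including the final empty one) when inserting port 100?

3

557 hashes to 6; slot 6 is free -> place at 6.
595 hashes to 2; slot 2 is free -> place at 2.
215 hashes to 9; slot 9 is free -> place at 9.
848 hashes to 2; 2 taken -> place at 3.
509 hashes to 7; slot 7 is free -> place at 7.
313 hashes to 1; slot 1 is free -> place at 1.
100 hashes to 2; 2,3 taken -> place at 4.
Table: [∅, 313, 595, 848, 100, ∅, 557, 509, ∅, 215, ∅]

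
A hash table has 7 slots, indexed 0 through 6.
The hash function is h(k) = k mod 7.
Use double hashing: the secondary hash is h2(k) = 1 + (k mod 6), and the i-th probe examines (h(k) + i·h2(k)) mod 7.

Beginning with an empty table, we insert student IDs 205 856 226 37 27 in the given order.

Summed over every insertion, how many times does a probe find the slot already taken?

4

205: h=2 => slot 2
856: h=2, h2=5, probe 2,0 => slot 0
226: h=2, h2=5, probe 2,0,5 => slot 5
37: h=2, h2=2, probe 2,4 => slot 4
27: h=6 => slot 6
Table: [856, -, 205, -, 37, 226, 27]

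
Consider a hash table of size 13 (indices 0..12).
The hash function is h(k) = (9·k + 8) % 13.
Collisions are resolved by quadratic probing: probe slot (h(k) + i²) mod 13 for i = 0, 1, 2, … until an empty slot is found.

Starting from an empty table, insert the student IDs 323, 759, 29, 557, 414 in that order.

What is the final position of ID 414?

323: h=3 → slot 3
759: h=1 → slot 1
29: h=9 → slot 9
557: h=3, probe 3,4 → slot 4
414: h=3, probe 3,4,7 → slot 7
Table: [., 759, ., 323, 557, ., ., 414, ., 29, ., ., .]

7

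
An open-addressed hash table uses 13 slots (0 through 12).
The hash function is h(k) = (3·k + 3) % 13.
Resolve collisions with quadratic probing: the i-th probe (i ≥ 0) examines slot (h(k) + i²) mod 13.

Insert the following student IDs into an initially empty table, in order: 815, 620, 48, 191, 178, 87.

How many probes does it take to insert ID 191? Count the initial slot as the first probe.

4

815 hashes to 4; slot 4 is free => place at 4.
620 hashes to 4; 4 taken => place at 5.
48 hashes to 4; 4,5 taken => place at 8.
191 hashes to 4; 4,5,8 taken => place at 0.
178 hashes to 4; 4,5,8,0 taken => place at 7.
87 hashes to 4; 4,5,8,0,7 taken => place at 3.
Table: [191, _, _, 87, 815, 620, _, 178, 48, _, _, _, _]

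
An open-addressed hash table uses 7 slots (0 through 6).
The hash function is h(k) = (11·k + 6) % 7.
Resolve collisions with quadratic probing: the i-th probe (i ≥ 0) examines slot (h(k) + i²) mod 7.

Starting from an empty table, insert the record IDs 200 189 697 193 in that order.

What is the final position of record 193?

5

Insert 200: h=1, slot 1 empty → index 1.
Insert 189: h=6, slot 6 empty → index 6.
Insert 697: h=1, slot 1 occupied → index 2.
Insert 193: h=1, slots 1,2 occupied → index 5.
Table: [∅, 200, 697, ∅, ∅, 193, 189]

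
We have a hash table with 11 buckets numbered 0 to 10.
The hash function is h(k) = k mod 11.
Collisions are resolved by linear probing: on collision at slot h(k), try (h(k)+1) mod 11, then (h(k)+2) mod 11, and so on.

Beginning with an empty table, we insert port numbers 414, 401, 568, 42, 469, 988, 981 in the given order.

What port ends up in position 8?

568

414: h=7 => slot 7
401: h=5 => slot 5
568: h=7, probe 7,8 => slot 8
42: h=9 => slot 9
469: h=7, probe 7,8,9,10 => slot 10
988: h=9, probe 9,10,0 => slot 0
981: h=2 => slot 2
Table: [988, ., 981, ., ., 401, ., 414, 568, 42, 469]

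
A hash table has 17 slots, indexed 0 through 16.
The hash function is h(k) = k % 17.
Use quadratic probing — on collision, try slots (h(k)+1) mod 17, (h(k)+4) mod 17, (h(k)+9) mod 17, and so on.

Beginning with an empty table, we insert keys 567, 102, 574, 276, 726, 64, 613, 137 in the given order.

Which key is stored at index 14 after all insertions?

64

Insert 567: h=6, slot 6 empty -> index 6.
Insert 102: h=0, slot 0 empty -> index 0.
Insert 574: h=13, slot 13 empty -> index 13.
Insert 276: h=4, slot 4 empty -> index 4.
Insert 726: h=12, slot 12 empty -> index 12.
Insert 64: h=13, slot 13 occupied -> index 14.
Insert 613: h=1, slot 1 empty -> index 1.
Insert 137: h=1, slot 1 occupied -> index 2.
Table: [102, 613, 137, ∅, 276, ∅, 567, ∅, ∅, ∅, ∅, ∅, 726, 574, 64, ∅, ∅]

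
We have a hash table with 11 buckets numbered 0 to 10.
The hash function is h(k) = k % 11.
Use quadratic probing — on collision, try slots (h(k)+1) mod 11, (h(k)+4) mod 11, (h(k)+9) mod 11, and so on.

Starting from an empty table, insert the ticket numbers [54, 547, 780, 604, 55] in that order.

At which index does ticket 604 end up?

3

54 hashes to 10; slot 10 is free => place at 10.
547 hashes to 8; slot 8 is free => place at 8.
780 hashes to 10; 10 taken => place at 0.
604 hashes to 10; 10,0 taken => place at 3.
55 hashes to 0; 0 taken => place at 1.
Table: [780, 55, ., 604, ., ., ., ., 547, ., 54]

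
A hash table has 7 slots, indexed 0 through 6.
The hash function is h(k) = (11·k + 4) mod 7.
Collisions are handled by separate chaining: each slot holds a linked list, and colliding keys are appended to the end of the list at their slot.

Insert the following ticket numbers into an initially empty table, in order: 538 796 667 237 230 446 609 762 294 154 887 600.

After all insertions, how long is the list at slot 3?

4

538 → bucket 0
796 → bucket 3
667 → bucket 5
237 → bucket 0 (collision)
230 → bucket 0 (collision)
446 → bucket 3 (collision)
609 → bucket 4
762 → bucket 0 (collision)
294 → bucket 4 (collision)
154 → bucket 4 (collision)
887 → bucket 3 (collision)
600 → bucket 3 (collision)
Final buckets:
0: 538 -> 237 -> 230 -> 762
1: ∅
2: ∅
3: 796 -> 446 -> 887 -> 600
4: 609 -> 294 -> 154
5: 667
6: ∅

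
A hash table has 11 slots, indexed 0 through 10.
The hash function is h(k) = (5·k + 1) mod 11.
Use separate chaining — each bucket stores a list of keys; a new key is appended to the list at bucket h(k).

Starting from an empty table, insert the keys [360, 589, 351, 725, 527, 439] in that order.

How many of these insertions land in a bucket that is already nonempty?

Insert 360: h=8, bucket 8 empty -> new chain.
Insert 589: h=9, bucket 9 empty -> new chain.
Insert 351: h=7, bucket 7 empty -> new chain.
Insert 725: h=7, bucket 7 nonempty -> append to chain.
Insert 527: h=7, bucket 7 nonempty -> append to chain.
Insert 439: h=7, bucket 7 nonempty -> append to chain.
Final buckets:
0: .
1: .
2: .
3: .
4: .
5: .
6: .
7: 351 -> 725 -> 527 -> 439
8: 360
9: 589
10: .

3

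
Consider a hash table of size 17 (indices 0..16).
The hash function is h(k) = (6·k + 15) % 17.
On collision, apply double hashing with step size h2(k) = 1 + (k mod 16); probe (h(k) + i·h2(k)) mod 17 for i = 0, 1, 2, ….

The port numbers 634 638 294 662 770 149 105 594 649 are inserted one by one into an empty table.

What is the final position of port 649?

2

634 hashes to 11; slot 11 is free -> place at 11.
638 hashes to 1; slot 1 is free -> place at 1.
294 hashes to 11, h2=7; 11,1 taken -> place at 8.
662 hashes to 9; slot 9 is free -> place at 9.
770 hashes to 11, h2=3; 11 taken -> place at 14.
149 hashes to 8, h2=6; 8,14 taken -> place at 3.
105 hashes to 16; slot 16 is free -> place at 16.
594 hashes to 9, h2=3; 9 taken -> place at 12.
649 hashes to 16, h2=10; 16,9 taken -> place at 2.
Table: [., 638, 649, 149, ., ., ., ., 294, 662, ., 634, 594, ., 770, ., 105]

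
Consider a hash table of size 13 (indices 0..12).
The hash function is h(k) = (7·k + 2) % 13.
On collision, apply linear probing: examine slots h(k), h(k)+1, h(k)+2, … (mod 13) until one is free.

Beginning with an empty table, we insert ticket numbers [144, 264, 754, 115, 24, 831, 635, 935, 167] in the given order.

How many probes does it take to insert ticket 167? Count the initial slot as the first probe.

144: h=9 => slot 9
264: h=4 => slot 4
754: h=2 => slot 2
115: h=1 => slot 1
24: h=1, probe 1,2,3 => slot 3
831: h=8 => slot 8
635: h=1, probe 1,2,3,4,5 => slot 5
935: h=8, probe 8,9,10 => slot 10
167: h=1, probe 1,2,3,4,5,6 => slot 6
Table: [—, 115, 754, 24, 264, 635, 167, —, 831, 144, 935, —, —]

6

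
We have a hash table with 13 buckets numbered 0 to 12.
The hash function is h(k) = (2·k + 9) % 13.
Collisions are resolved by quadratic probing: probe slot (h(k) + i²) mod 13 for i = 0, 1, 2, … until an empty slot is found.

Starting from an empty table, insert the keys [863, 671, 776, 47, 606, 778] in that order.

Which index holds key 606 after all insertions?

863: h=6 → slot 6
671: h=12 → slot 12
776: h=1 → slot 1
47: h=12, probe 12,0 → slot 0
606: h=12, probe 12,0,3 → slot 3
778: h=5 → slot 5
Table: [47, 776, ∅, 606, ∅, 778, 863, ∅, ∅, ∅, ∅, ∅, 671]

3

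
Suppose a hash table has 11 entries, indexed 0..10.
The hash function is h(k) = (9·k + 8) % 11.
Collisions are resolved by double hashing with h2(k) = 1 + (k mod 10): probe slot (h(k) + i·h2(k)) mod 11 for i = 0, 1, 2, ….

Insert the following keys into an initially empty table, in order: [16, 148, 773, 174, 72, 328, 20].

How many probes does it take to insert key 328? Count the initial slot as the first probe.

3

16: h=9 -> slot 9
148: h=9, h2=9, probe 9,7 -> slot 7
773: h=2 -> slot 2
174: h=1 -> slot 1
72: h=7, h2=3, probe 7,10 -> slot 10
328: h=1, h2=9, probe 1,10,8 -> slot 8
20: h=1, h2=1, probe 1,2,3 -> slot 3
Table: [∅, 174, 773, 20, ∅, ∅, ∅, 148, 328, 16, 72]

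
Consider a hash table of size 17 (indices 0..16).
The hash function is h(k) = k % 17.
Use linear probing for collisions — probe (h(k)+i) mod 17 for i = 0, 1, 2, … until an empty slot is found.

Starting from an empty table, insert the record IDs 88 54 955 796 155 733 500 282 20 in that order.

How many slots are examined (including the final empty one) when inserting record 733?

Insert 88: h=3, slot 3 empty -> index 3.
Insert 54: h=3, slot 3 occupied -> index 4.
Insert 955: h=3, slots 3,4 occupied -> index 5.
Insert 796: h=14, slot 14 empty -> index 14.
Insert 155: h=2, slot 2 empty -> index 2.
Insert 733: h=2, slots 2,3,4,5 occupied -> index 6.
Insert 500: h=7, slot 7 empty -> index 7.
Insert 282: h=10, slot 10 empty -> index 10.
Insert 20: h=3, slots 3,4,5,6,7 occupied -> index 8.
Table: [-, -, 155, 88, 54, 955, 733, 500, 20, -, 282, -, -, -, 796, -, -]

5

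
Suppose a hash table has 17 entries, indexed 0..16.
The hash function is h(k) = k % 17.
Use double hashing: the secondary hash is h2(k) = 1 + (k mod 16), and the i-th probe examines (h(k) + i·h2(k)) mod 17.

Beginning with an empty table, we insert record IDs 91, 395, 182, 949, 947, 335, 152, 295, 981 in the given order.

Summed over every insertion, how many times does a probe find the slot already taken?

Insert 91: h=6, slot 6 empty → index 6.
Insert 395: h=4, slot 4 empty → index 4.
Insert 182: h=12, slot 12 empty → index 12.
Insert 949: h=14, slot 14 empty → index 14.
Insert 947: h=12, h2=4, slot 12 occupied → index 16.
Insert 335: h=12, h2=16, slot 12 occupied → index 11.
Insert 152: h=16, h2=9, slot 16 occupied → index 8.
Insert 295: h=6, h2=8, slots 6,14 occupied → index 5.
Insert 981: h=12, h2=6, slot 12 occupied → index 1.
Table: [_, 981, _, _, 395, 295, 91, _, 152, _, _, 335, 182, _, 949, _, 947]

6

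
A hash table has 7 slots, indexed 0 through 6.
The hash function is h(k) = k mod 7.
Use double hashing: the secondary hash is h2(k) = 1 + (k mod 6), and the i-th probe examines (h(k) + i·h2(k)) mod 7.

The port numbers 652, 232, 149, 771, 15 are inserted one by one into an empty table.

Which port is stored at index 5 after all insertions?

652: h=1 => slot 1
232: h=1, h2=5, probe 1,6 => slot 6
149: h=2 => slot 2
771: h=1, h2=4, probe 1,5 => slot 5
15: h=1, h2=4, probe 1,5,2,6,3 => slot 3
Table: [-, 652, 149, 15, -, 771, 232]

771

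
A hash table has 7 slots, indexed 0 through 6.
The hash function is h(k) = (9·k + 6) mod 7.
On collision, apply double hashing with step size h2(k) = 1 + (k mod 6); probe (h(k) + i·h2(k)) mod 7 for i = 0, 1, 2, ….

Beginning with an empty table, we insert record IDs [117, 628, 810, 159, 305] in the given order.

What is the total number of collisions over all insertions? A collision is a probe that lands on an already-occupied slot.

5

117 hashes to 2; slot 2 is free => place at 2.
628 hashes to 2, h2=5; 2 taken => place at 0.
810 hashes to 2, h2=1; 2 taken => place at 3.
159 hashes to 2, h2=4; 2 taken => place at 6.
305 hashes to 0, h2=6; 0,6 taken => place at 5.
Table: [628, -, 117, 810, -, 305, 159]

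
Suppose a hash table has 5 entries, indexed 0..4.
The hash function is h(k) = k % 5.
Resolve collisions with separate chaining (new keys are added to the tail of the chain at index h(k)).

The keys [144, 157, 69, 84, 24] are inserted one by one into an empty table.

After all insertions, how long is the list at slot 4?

Insert 144: h=4, bucket 4 empty -> new chain.
Insert 157: h=2, bucket 2 empty -> new chain.
Insert 69: h=4, bucket 4 nonempty -> append to chain.
Insert 84: h=4, bucket 4 nonempty -> append to chain.
Insert 24: h=4, bucket 4 nonempty -> append to chain.
Final buckets:
0: ∅
1: ∅
2: 157
3: ∅
4: 144 -> 69 -> 84 -> 24

4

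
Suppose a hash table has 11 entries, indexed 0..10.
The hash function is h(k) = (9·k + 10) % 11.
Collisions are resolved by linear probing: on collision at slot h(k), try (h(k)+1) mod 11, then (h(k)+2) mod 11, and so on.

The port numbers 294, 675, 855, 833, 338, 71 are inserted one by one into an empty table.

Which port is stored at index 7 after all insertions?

833

294 hashes to 5; slot 5 is free => place at 5.
675 hashes to 2; slot 2 is free => place at 2.
855 hashes to 5; 5 taken => place at 6.
833 hashes to 5; 5,6 taken => place at 7.
338 hashes to 5; 5,6,7 taken => place at 8.
71 hashes to 0; slot 0 is free => place at 0.
Table: [71, ∅, 675, ∅, ∅, 294, 855, 833, 338, ∅, ∅]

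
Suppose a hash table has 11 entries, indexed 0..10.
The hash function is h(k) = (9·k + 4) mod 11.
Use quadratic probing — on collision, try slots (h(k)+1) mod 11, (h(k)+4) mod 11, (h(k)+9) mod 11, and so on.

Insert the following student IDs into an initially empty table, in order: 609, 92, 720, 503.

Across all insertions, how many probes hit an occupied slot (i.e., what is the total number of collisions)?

1

609: h=7 => slot 7
92: h=7, probe 7,8 => slot 8
720: h=5 => slot 5
503: h=10 => slot 10
Table: [∅, ∅, ∅, ∅, ∅, 720, ∅, 609, 92, ∅, 503]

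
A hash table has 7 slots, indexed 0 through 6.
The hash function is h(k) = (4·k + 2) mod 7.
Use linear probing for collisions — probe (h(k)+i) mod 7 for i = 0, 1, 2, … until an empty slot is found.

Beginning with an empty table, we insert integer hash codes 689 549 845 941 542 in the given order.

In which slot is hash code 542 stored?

689 hashes to 0; slot 0 is free → place at 0.
549 hashes to 0; 0 taken → place at 1.
845 hashes to 1; 1 taken → place at 2.
941 hashes to 0; 0,1,2 taken → place at 3.
542 hashes to 0; 0,1,2,3 taken → place at 4.
Table: [689, 549, 845, 941, 542, -, -]

4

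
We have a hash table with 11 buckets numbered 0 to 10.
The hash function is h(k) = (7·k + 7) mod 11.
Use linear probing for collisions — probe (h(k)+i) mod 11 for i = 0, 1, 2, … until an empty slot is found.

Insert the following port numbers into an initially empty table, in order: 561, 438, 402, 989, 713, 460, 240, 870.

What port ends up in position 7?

561: h=7 -> slot 7
438: h=4 -> slot 4
402: h=5 -> slot 5
989: h=0 -> slot 0
713: h=4, probe 4,5,6 -> slot 6
460: h=4, probe 4,5,6,7,8 -> slot 8
240: h=4, probe 4,5,6,7,8,9 -> slot 9
870: h=3 -> slot 3
Table: [989, -, -, 870, 438, 402, 713, 561, 460, 240, -]

561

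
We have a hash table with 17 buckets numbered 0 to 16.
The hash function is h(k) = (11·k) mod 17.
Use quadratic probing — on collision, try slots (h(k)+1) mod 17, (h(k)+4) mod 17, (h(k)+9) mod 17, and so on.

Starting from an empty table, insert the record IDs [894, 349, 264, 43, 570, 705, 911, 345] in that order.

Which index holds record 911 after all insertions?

894 hashes to 8; slot 8 is free => place at 8.
349 hashes to 14; slot 14 is free => place at 14.
264 hashes to 14; 14 taken => place at 15.
43 hashes to 14; 14,15 taken => place at 1.
570 hashes to 14; 14,15,1 taken => place at 6.
705 hashes to 3; slot 3 is free => place at 3.
911 hashes to 8; 8 taken => place at 9.
345 hashes to 4; slot 4 is free => place at 4.
Table: [_, 43, _, 705, 345, _, 570, _, 894, 911, _, _, _, _, 349, 264, _]

9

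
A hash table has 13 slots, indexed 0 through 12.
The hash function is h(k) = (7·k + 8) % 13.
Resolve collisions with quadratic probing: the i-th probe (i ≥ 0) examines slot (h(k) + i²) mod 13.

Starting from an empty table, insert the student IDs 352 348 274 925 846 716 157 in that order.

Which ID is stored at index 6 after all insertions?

846

352: h=2 → slot 2
348: h=0 → slot 0
274: h=2, probe 2,3 → slot 3
925: h=9 → slot 9
846: h=2, probe 2,3,6 → slot 6
716: h=2, probe 2,3,6,11 → slot 11
157: h=2, probe 2,3,6,11,5 → slot 5
Table: [348, -, 352, 274, -, 157, 846, -, -, 925, -, 716, -]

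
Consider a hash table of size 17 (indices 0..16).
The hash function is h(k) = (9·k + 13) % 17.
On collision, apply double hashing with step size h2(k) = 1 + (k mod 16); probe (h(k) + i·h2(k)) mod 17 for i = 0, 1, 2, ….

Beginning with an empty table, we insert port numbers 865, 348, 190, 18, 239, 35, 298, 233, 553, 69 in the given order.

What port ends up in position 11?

69

Insert 865: h=12, slot 12 empty → index 12.
Insert 348: h=0, slot 0 empty → index 0.
Insert 190: h=6, slot 6 empty → index 6.
Insert 18: h=5, slot 5 empty → index 5.
Insert 239: h=5, h2=16, slot 5 occupied → index 4.
Insert 35: h=5, h2=4, slot 5 occupied → index 9.
Insert 298: h=9, h2=11, slot 9 occupied → index 3.
Insert 233: h=2, slot 2 empty → index 2.
Insert 553: h=9, h2=10, slots 9,2,12,5 occupied → index 15.
Insert 69: h=5, h2=6, slot 5 occupied → index 11.
Table: [348, -, 233, 298, 239, 18, 190, -, -, 35, -, 69, 865, -, -, 553, -]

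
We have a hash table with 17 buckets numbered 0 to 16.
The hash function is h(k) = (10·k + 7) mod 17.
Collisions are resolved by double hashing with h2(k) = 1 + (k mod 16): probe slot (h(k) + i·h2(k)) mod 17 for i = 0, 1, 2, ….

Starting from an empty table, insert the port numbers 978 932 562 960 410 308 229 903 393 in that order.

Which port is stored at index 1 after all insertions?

903

Insert 978: h=12, slot 12 empty => index 12.
Insert 932: h=11, slot 11 empty => index 11.
Insert 562: h=0, slot 0 empty => index 0.
Insert 960: h=2, slot 2 empty => index 2.
Insert 410: h=10, slot 10 empty => index 10.
Insert 308: h=10, h2=5, slot 10 occupied => index 15.
Insert 229: h=2, h2=6, slot 2 occupied => index 8.
Insert 903: h=10, h2=8, slot 10 occupied => index 1.
Insert 393: h=10, h2=10, slot 10 occupied => index 3.
Table: [562, 903, 960, 393, _, _, _, _, 229, _, 410, 932, 978, _, _, 308, _]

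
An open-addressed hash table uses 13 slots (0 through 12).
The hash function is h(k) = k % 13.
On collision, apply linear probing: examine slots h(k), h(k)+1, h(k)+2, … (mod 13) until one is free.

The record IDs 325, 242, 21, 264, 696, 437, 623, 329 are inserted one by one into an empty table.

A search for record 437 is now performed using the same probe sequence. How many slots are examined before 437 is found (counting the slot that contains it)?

325 hashes to 0; slot 0 is free → place at 0.
242 hashes to 8; slot 8 is free → place at 8.
21 hashes to 8; 8 taken → place at 9.
264 hashes to 4; slot 4 is free → place at 4.
696 hashes to 7; slot 7 is free → place at 7.
437 hashes to 8; 8,9 taken → place at 10.
623 hashes to 12; slot 12 is free → place at 12.
329 hashes to 4; 4 taken → place at 5.
Table: [325, ∅, ∅, ∅, 264, 329, ∅, 696, 242, 21, 437, ∅, 623]
Lookup 437: h=8, probe 8,9,10 → found at 10.

3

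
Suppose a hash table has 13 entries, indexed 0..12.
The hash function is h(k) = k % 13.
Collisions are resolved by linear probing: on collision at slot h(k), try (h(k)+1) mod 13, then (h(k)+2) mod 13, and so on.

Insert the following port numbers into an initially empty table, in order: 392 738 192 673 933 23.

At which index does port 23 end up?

1

392: h=2 → slot 2
738: h=10 → slot 10
192: h=10, probe 10,11 → slot 11
673: h=10, probe 10,11,12 → slot 12
933: h=10, probe 10,11,12,0 → slot 0
23: h=10, probe 10,11,12,0,1 → slot 1
Table: [933, 23, 392, ∅, ∅, ∅, ∅, ∅, ∅, ∅, 738, 192, 673]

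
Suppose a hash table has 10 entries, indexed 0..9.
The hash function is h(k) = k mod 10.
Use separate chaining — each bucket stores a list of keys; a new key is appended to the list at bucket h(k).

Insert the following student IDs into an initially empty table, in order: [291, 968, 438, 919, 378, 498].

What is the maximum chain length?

Insert 291: h=1, bucket 1 empty -> new chain.
Insert 968: h=8, bucket 8 empty -> new chain.
Insert 438: h=8, bucket 8 nonempty -> append to chain.
Insert 919: h=9, bucket 9 empty -> new chain.
Insert 378: h=8, bucket 8 nonempty -> append to chain.
Insert 498: h=8, bucket 8 nonempty -> append to chain.
Final buckets:
0: -
1: 291
2: -
3: -
4: -
5: -
6: -
7: -
8: 968 -> 438 -> 378 -> 498
9: 919

4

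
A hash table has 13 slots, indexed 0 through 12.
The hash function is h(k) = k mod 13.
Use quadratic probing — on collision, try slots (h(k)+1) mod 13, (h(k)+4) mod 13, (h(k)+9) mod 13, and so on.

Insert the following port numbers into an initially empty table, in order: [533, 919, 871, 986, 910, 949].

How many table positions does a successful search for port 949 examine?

5

Insert 533: h=0, slot 0 empty -> index 0.
Insert 919: h=9, slot 9 empty -> index 9.
Insert 871: h=0, slot 0 occupied -> index 1.
Insert 986: h=11, slot 11 empty -> index 11.
Insert 910: h=0, slots 0,1 occupied -> index 4.
Insert 949: h=0, slots 0,1,4,9 occupied -> index 3.
Table: [533, 871, ∅, 949, 910, ∅, ∅, ∅, ∅, 919, ∅, 986, ∅]
Lookup 949: h=0, probe 0,1,4,9,3 → found at 3.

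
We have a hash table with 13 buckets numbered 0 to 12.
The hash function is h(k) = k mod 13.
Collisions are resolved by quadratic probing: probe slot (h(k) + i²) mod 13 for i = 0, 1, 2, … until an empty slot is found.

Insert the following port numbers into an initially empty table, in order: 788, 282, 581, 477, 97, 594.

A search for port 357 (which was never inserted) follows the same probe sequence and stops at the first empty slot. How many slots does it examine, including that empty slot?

2

Insert 788: h=8, slot 8 empty => index 8.
Insert 282: h=9, slot 9 empty => index 9.
Insert 581: h=9, slot 9 occupied => index 10.
Insert 477: h=9, slots 9,10 occupied => index 0.
Insert 97: h=6, slot 6 empty => index 6.
Insert 594: h=9, slots 9,10,0 occupied => index 5.
Table: [477, _, _, _, _, 594, 97, _, 788, 282, 581, _, _]
Lookup 357: h=6, probe 6,7 → slot 7 empty, not found.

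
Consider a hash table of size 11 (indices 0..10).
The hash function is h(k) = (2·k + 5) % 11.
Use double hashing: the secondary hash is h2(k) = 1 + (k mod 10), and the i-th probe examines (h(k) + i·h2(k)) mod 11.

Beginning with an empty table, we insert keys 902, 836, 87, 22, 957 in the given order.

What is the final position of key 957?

Insert 902: h=5, slot 5 empty => index 5.
Insert 836: h=5, h2=7, slot 5 occupied => index 1.
Insert 87: h=3, slot 3 empty => index 3.
Insert 22: h=5, h2=3, slot 5 occupied => index 8.
Insert 957: h=5, h2=8, slot 5 occupied => index 2.
Table: [., 836, 957, 87, ., 902, ., ., 22, ., .]

2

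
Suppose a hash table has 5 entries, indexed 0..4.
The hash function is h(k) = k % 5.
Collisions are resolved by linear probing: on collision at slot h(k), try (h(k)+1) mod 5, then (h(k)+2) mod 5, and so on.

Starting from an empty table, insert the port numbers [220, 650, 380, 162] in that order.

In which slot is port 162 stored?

220 hashes to 0; slot 0 is free → place at 0.
650 hashes to 0; 0 taken → place at 1.
380 hashes to 0; 0,1 taken → place at 2.
162 hashes to 2; 2 taken → place at 3.
Table: [220, 650, 380, 162, —]

3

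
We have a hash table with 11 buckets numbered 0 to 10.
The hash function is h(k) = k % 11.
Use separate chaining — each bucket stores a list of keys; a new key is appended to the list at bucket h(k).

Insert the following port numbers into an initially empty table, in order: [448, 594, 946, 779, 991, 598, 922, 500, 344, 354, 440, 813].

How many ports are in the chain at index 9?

448 → bucket 8
594 → bucket 0
946 → bucket 0 (collision)
779 → bucket 9
991 → bucket 1
598 → bucket 4
922 → bucket 9 (collision)
500 → bucket 5
344 → bucket 3
354 → bucket 2
440 → bucket 0 (collision)
813 → bucket 10
Final buckets:
0: 594 -> 946 -> 440
1: 991
2: 354
3: 344
4: 598
5: 500
6: ∅
7: ∅
8: 448
9: 779 -> 922
10: 813

2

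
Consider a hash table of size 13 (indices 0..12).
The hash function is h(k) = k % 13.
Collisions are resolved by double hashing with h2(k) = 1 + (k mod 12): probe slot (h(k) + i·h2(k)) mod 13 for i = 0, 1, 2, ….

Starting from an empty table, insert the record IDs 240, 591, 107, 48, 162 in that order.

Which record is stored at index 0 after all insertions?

Insert 240: h=6, slot 6 empty => index 6.
Insert 591: h=6, h2=4, slot 6 occupied => index 10.
Insert 107: h=3, slot 3 empty => index 3.
Insert 48: h=9, slot 9 empty => index 9.
Insert 162: h=6, h2=7, slot 6 occupied => index 0.
Table: [162, —, —, 107, —, —, 240, —, —, 48, 591, —, —]

162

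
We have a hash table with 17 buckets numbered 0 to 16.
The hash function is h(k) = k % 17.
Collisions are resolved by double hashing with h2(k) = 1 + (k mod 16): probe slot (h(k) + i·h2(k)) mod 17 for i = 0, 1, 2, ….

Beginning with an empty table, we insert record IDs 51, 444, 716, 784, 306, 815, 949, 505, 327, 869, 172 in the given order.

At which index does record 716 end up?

Insert 51: h=0, slot 0 empty => index 0.
Insert 444: h=2, slot 2 empty => index 2.
Insert 716: h=2, h2=13, slot 2 occupied => index 15.
Insert 784: h=2, h2=1, slot 2 occupied => index 3.
Insert 306: h=0, h2=3, slots 0,3 occupied => index 6.
Insert 815: h=16, slot 16 empty => index 16.
Insert 949: h=14, slot 14 empty => index 14.
Insert 505: h=12, slot 12 empty => index 12.
Insert 327: h=4, slot 4 empty => index 4.
Insert 869: h=2, h2=6, slot 2 occupied => index 8.
Insert 172: h=2, h2=13, slots 2,15 occupied => index 11.
Table: [51, _, 444, 784, 327, _, 306, _, 869, _, _, 172, 505, _, 949, 716, 815]

15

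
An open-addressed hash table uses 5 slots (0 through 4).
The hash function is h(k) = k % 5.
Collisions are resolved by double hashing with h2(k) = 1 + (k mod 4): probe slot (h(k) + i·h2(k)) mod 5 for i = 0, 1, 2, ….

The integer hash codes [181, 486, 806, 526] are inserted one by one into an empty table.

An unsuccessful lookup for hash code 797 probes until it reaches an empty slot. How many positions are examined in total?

181 hashes to 1; slot 1 is free -> place at 1.
486 hashes to 1, h2=3; 1 taken -> place at 4.
806 hashes to 1, h2=3; 1,4 taken -> place at 2.
526 hashes to 1, h2=3; 1,4,2 taken -> place at 0.
Table: [526, 181, 806, _, 486]
Lookup 797: h=2, h2=2, probe 2,4,1,3 → slot 3 empty, not found.

4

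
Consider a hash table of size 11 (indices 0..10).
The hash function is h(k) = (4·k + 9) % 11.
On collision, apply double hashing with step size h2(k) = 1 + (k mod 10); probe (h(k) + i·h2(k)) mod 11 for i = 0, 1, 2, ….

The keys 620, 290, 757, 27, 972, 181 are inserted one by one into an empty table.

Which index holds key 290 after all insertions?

620: h=3 → slot 3
290: h=3, h2=1, probe 3,4 → slot 4
757: h=1 → slot 1
27: h=7 → slot 7
972: h=3, h2=3, probe 3,6 → slot 6
181: h=7, h2=2, probe 7,9 → slot 9
Table: [-, 757, -, 620, 290, -, 972, 27, -, 181, -]

4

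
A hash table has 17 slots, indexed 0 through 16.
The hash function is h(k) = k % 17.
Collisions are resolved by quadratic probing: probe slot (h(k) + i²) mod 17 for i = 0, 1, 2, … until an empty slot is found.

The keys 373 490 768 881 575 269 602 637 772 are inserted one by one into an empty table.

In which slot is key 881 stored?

15

373: h=16 => slot 16
490: h=14 => slot 14
768: h=3 => slot 3
881: h=14, probe 14,15 => slot 15
575: h=14, probe 14,15,1 => slot 1
269: h=14, probe 14,15,1,6 => slot 6
602: h=7 => slot 7
637: h=8 => slot 8
772: h=7, probe 7,8,11 => slot 11
Table: [., 575, ., 768, ., ., 269, 602, 637, ., ., 772, ., ., 490, 881, 373]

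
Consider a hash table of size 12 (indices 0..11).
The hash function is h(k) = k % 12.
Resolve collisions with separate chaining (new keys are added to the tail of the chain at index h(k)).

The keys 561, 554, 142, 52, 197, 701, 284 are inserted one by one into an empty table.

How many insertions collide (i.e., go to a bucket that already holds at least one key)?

Insert 561: h=9, bucket 9 empty -> new chain.
Insert 554: h=2, bucket 2 empty -> new chain.
Insert 142: h=10, bucket 10 empty -> new chain.
Insert 52: h=4, bucket 4 empty -> new chain.
Insert 197: h=5, bucket 5 empty -> new chain.
Insert 701: h=5, bucket 5 nonempty -> append to chain.
Insert 284: h=8, bucket 8 empty -> new chain.
Final buckets:
0: ∅
1: ∅
2: 554
3: ∅
4: 52
5: 197 -> 701
6: ∅
7: ∅
8: 284
9: 561
10: 142
11: ∅

1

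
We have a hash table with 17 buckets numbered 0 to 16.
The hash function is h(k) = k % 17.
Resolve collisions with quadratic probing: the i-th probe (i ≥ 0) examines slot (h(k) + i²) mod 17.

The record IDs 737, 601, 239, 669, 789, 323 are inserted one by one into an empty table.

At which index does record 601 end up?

737 hashes to 6; slot 6 is free → place at 6.
601 hashes to 6; 6 taken → place at 7.
239 hashes to 1; slot 1 is free → place at 1.
669 hashes to 6; 6,7 taken → place at 10.
789 hashes to 7; 7 taken → place at 8.
323 hashes to 0; slot 0 is free → place at 0.
Table: [323, 239, —, —, —, —, 737, 601, 789, —, 669, —, —, —, —, —, —]

7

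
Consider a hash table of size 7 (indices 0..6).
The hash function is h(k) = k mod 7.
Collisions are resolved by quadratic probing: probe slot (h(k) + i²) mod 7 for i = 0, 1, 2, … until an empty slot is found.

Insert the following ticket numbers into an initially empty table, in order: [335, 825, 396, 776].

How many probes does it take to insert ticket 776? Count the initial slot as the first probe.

3

Insert 335: h=6, slot 6 empty -> index 6.
Insert 825: h=6, slot 6 occupied -> index 0.
Insert 396: h=4, slot 4 empty -> index 4.
Insert 776: h=6, slots 6,0 occupied -> index 3.
Table: [825, -, -, 776, 396, -, 335]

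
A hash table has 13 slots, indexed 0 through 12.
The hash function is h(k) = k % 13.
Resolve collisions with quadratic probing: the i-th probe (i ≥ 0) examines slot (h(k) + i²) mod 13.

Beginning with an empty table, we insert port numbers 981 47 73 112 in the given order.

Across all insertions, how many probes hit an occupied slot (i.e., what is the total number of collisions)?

3

981: h=6 → slot 6
47: h=8 → slot 8
73: h=8, probe 8,9 → slot 9
112: h=8, probe 8,9,12 → slot 12
Table: [_, _, _, _, _, _, 981, _, 47, 73, _, _, 112]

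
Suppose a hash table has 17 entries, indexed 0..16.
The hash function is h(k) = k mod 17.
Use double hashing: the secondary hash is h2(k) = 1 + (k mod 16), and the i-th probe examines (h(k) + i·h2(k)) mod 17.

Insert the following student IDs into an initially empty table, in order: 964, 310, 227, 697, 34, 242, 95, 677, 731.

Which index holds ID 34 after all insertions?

964: h=12 => slot 12
310: h=4 => slot 4
227: h=6 => slot 6
697: h=0 => slot 0
34: h=0, h2=3, probe 0,3 => slot 3
242: h=4, h2=3, probe 4,7 => slot 7
95: h=10 => slot 10
677: h=14 => slot 14
731: h=0, h2=12, probe 0,12,7,2 => slot 2
Table: [697, —, 731, 34, 310, —, 227, 242, —, —, 95, —, 964, —, 677, —, —]

3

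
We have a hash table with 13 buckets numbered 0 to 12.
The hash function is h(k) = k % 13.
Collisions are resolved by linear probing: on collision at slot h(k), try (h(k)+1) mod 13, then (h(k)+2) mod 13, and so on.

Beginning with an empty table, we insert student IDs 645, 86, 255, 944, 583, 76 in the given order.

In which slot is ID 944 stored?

Insert 645: h=8, slot 8 empty -> index 8.
Insert 86: h=8, slot 8 occupied -> index 9.
Insert 255: h=8, slots 8,9 occupied -> index 10.
Insert 944: h=8, slots 8,9,10 occupied -> index 11.
Insert 583: h=11, slot 11 occupied -> index 12.
Insert 76: h=11, slots 11,12 occupied -> index 0.
Table: [76, ∅, ∅, ∅, ∅, ∅, ∅, ∅, 645, 86, 255, 944, 583]

11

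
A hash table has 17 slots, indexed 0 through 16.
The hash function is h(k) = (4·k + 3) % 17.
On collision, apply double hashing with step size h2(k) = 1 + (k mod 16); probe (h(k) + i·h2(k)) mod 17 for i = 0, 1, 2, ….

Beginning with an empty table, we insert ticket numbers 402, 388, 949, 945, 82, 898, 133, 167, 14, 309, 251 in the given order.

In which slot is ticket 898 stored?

0

Insert 402: h=13, slot 13 empty => index 13.
Insert 388: h=8, slot 8 empty => index 8.
Insert 949: h=8, h2=6, slot 8 occupied => index 14.
Insert 945: h=9, slot 9 empty => index 9.
Insert 82: h=8, h2=3, slot 8 occupied => index 11.
Insert 898: h=8, h2=3, slots 8,11,14 occupied => index 0.
Insert 133: h=8, h2=6, slots 8,14 occupied => index 3.
Insert 167: h=8, h2=8, slot 8 occupied => index 16.
Insert 14: h=8, h2=15, slot 8 occupied => index 6.
Insert 309: h=15, slot 15 empty => index 15.
Insert 251: h=4, slot 4 empty => index 4.
Table: [898, ., ., 133, 251, ., 14, ., 388, 945, ., 82, ., 402, 949, 309, 167]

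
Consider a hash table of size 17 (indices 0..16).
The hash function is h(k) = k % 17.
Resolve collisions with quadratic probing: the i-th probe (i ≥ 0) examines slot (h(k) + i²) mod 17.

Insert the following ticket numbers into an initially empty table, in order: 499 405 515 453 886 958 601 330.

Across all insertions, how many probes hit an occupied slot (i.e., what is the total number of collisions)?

499 hashes to 6; slot 6 is free → place at 6.
405 hashes to 14; slot 14 is free → place at 14.
515 hashes to 5; slot 5 is free → place at 5.
453 hashes to 11; slot 11 is free → place at 11.
886 hashes to 2; slot 2 is free → place at 2.
958 hashes to 6; 6 taken → place at 7.
601 hashes to 6; 6,7 taken → place at 10.
330 hashes to 7; 7 taken → place at 8.
Table: [., ., 886, ., ., 515, 499, 958, 330, ., 601, 453, ., ., 405, ., .]

4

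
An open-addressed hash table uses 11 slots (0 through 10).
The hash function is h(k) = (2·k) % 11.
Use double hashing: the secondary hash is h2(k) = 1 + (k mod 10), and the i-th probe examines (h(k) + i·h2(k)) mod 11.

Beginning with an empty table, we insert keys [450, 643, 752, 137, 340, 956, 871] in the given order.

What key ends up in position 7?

137

450 hashes to 9; slot 9 is free -> place at 9.
643 hashes to 10; slot 10 is free -> place at 10.
752 hashes to 8; slot 8 is free -> place at 8.
137 hashes to 10, h2=8; 10 taken -> place at 7.
340 hashes to 9, h2=1; 9,10 taken -> place at 0.
956 hashes to 9, h2=7; 9 taken -> place at 5.
871 hashes to 4; slot 4 is free -> place at 4.
Table: [340, —, —, —, 871, 956, —, 137, 752, 450, 643]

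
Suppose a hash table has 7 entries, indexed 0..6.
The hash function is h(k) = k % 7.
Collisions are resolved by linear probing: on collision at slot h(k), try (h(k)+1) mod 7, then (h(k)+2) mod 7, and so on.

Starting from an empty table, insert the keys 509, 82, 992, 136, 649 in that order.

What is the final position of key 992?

0

509 hashes to 5; slot 5 is free => place at 5.
82 hashes to 5; 5 taken => place at 6.
992 hashes to 5; 5,6 taken => place at 0.
136 hashes to 3; slot 3 is free => place at 3.
649 hashes to 5; 5,6,0 taken => place at 1.
Table: [992, 649, ∅, 136, ∅, 509, 82]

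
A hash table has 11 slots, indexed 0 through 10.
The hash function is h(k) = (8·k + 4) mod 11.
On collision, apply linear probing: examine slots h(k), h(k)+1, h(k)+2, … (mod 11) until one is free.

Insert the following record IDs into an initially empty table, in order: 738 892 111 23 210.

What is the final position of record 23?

4

738: h=1 => slot 1
892: h=1, probe 1,2 => slot 2
111: h=1, probe 1,2,3 => slot 3
23: h=1, probe 1,2,3,4 => slot 4
210: h=1, probe 1,2,3,4,5 => slot 5
Table: [∅, 738, 892, 111, 23, 210, ∅, ∅, ∅, ∅, ∅]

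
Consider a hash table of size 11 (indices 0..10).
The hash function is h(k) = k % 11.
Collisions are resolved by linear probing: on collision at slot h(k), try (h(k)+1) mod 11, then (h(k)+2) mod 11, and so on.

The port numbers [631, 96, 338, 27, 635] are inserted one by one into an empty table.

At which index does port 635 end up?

Insert 631: h=4, slot 4 empty => index 4.
Insert 96: h=8, slot 8 empty => index 8.
Insert 338: h=8, slot 8 occupied => index 9.
Insert 27: h=5, slot 5 empty => index 5.
Insert 635: h=8, slots 8,9 occupied => index 10.
Table: [_, _, _, _, 631, 27, _, _, 96, 338, 635]

10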